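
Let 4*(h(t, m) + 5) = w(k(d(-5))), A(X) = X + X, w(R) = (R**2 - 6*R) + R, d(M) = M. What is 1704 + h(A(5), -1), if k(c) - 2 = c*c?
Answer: 3695/2 ≈ 1847.5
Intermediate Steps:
k(c) = 2 + c**2 (k(c) = 2 + c*c = 2 + c**2)
w(R) = R**2 - 5*R
A(X) = 2*X
h(t, m) = 287/2 (h(t, m) = -5 + ((2 + (-5)**2)*(-5 + (2 + (-5)**2)))/4 = -5 + ((2 + 25)*(-5 + (2 + 25)))/4 = -5 + (27*(-5 + 27))/4 = -5 + (27*22)/4 = -5 + (1/4)*594 = -5 + 297/2 = 287/2)
1704 + h(A(5), -1) = 1704 + 287/2 = 3695/2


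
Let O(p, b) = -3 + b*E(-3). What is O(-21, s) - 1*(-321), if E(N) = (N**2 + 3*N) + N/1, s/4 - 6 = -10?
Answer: 366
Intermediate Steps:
s = -16 (s = 24 + 4*(-10) = 24 - 40 = -16)
E(N) = N**2 + 4*N (E(N) = (N**2 + 3*N) + N*1 = (N**2 + 3*N) + N = N**2 + 4*N)
O(p, b) = -3 - 3*b (O(p, b) = -3 + b*(-3*(4 - 3)) = -3 + b*(-3*1) = -3 + b*(-3) = -3 - 3*b)
O(-21, s) - 1*(-321) = (-3 - 3*(-16)) - 1*(-321) = (-3 + 48) + 321 = 45 + 321 = 366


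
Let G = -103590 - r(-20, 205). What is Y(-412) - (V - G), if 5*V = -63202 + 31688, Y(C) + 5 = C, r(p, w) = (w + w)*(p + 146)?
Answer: -746821/5 ≈ -1.4936e+5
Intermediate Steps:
r(p, w) = 2*w*(146 + p) (r(p, w) = (2*w)*(146 + p) = 2*w*(146 + p))
Y(C) = -5 + C
G = -155250 (G = -103590 - 2*205*(146 - 20) = -103590 - 2*205*126 = -103590 - 1*51660 = -103590 - 51660 = -155250)
V = -31514/5 (V = (-63202 + 31688)/5 = (⅕)*(-31514) = -31514/5 ≈ -6302.8)
Y(-412) - (V - G) = (-5 - 412) - (-31514/5 - 1*(-155250)) = -417 - (-31514/5 + 155250) = -417 - 1*744736/5 = -417 - 744736/5 = -746821/5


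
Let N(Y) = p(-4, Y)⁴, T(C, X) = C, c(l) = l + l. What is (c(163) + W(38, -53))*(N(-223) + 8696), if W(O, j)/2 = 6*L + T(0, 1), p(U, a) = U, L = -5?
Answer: 2381232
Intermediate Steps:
c(l) = 2*l
W(O, j) = -60 (W(O, j) = 2*(6*(-5) + 0) = 2*(-30 + 0) = 2*(-30) = -60)
N(Y) = 256 (N(Y) = (-4)⁴ = 256)
(c(163) + W(38, -53))*(N(-223) + 8696) = (2*163 - 60)*(256 + 8696) = (326 - 60)*8952 = 266*8952 = 2381232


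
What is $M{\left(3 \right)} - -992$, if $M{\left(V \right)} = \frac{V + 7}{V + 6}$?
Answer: $\frac{8938}{9} \approx 993.11$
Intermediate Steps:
$M{\left(V \right)} = \frac{7 + V}{6 + V}$
$M{\left(3 \right)} - -992 = \frac{7 + 3}{6 + 3} - -992 = \frac{1}{9} \cdot 10 + 992 = \frac{10}{9} + 992 = \frac{8938}{9}$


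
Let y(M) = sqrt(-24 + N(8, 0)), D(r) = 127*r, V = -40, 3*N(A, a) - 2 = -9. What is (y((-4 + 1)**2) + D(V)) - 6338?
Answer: -11418 + I*sqrt(237)/3 ≈ -11418.0 + 5.1316*I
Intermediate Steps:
N(A, a) = -7/3 (N(A, a) = 2/3 + (1/3)*(-9) = 2/3 - 3 = -7/3)
y(M) = I*sqrt(237)/3 (y(M) = sqrt(-24 - 7/3) = sqrt(-79/3) = I*sqrt(237)/3)
(y((-4 + 1)**2) + D(V)) - 6338 = (I*sqrt(237)/3 + 127*(-40)) - 6338 = (I*sqrt(237)/3 - 5080) - 6338 = (-5080 + I*sqrt(237)/3) - 6338 = -11418 + I*sqrt(237)/3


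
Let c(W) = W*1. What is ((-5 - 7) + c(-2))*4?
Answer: -56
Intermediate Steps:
c(W) = W
((-5 - 7) + c(-2))*4 = ((-5 - 7) - 2)*4 = (-12 - 2)*4 = -14*4 = -56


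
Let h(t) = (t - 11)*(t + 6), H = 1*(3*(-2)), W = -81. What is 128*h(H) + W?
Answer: -81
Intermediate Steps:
H = -6 (H = 1*(-6) = -6)
h(t) = (-11 + t)*(6 + t)
128*h(H) + W = 128*(-66 + (-6)**2 - 5*(-6)) - 81 = 128*(-66 + 36 + 30) - 81 = 128*0 - 81 = 0 - 81 = -81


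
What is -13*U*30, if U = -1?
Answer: 390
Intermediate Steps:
-13*U*30 = -13*(-1)*30 = 13*30 = 390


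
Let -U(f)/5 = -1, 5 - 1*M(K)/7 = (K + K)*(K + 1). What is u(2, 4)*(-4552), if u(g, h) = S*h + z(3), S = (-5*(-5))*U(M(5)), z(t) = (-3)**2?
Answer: -2316968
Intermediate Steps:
M(K) = 35 - 14*K*(1 + K) (M(K) = 35 - 7*(K + K)*(K + 1) = 35 - 7*2*K*(1 + K) = 35 - 14*K*(1 + K))
U(f) = 5 (U(f) = -5*(-1) = 5)
z(t) = 9
S = 125 (S = -5*(-5)*5 = 25*5 = 125)
u(g, h) = 9 + 125*h (u(g, h) = 125*h + 9 = 9 + 125*h)
u(2, 4)*(-4552) = (9 + 125*4)*(-4552) = (9 + 500)*(-4552) = 509*(-4552) = -2316968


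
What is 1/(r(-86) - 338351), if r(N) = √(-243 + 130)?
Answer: -338351/114481399314 - I*√113/114481399314 ≈ -2.9555e-6 - 9.2855e-11*I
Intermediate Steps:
r(N) = I*√113 (r(N) = √(-113) = I*√113)
1/(r(-86) - 338351) = 1/(I*√113 - 338351) = 1/(-338351 + I*√113)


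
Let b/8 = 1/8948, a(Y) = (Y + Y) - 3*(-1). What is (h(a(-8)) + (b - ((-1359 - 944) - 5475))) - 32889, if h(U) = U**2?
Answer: -55795252/2237 ≈ -24942.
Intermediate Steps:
a(Y) = 3 + 2*Y (a(Y) = 2*Y + 3 = 3 + 2*Y)
b = 2/2237 (b = 8/8948 = 8*(1/8948) = 2/2237 ≈ 0.00089405)
(h(a(-8)) + (b - ((-1359 - 944) - 5475))) - 32889 = ((3 + 2*(-8))**2 + (2/2237 - ((-1359 - 944) - 5475))) - 32889 = ((3 - 16)**2 + (2/2237 - (-2303 - 5475))) - 32889 = ((-13)**2 + (2/2237 - 1*(-7778))) - 32889 = (169 + (2/2237 + 7778)) - 32889 = (169 + 17399388/2237) - 32889 = 17777441/2237 - 32889 = -55795252/2237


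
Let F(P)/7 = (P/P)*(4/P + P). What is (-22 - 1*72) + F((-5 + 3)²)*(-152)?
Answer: -5414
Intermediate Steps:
F(P) = 7*P + 28/P (F(P) = 7*((P/P)*(4/P + P)) = 7*(1*(P + 4/P)) = 7*(P + 4/P) = 7*P + 28/P)
(-22 - 1*72) + F((-5 + 3)²)*(-152) = (-22 - 1*72) + (7*(-5 + 3)² + 28/((-5 + 3)²))*(-152) = (-22 - 72) + (7*(-2)² + 28/((-2)²))*(-152) = -94 + (7*4 + 28/4)*(-152) = -94 + (28 + 28*(¼))*(-152) = -94 + (28 + 7)*(-152) = -94 + 35*(-152) = -94 - 5320 = -5414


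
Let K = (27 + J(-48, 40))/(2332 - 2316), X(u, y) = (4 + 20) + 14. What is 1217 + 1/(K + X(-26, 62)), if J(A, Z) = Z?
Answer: 821491/675 ≈ 1217.0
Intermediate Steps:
X(u, y) = 38 (X(u, y) = 24 + 14 = 38)
K = 67/16 (K = (27 + 40)/(2332 - 2316) = 67/16 ≈ 4.1875)
1217 + 1/(K + X(-26, 62)) = 1217 + 1/(67/16 + 38) = 1217 + 1/(675/16) = 1217 + 16/675 = 821491/675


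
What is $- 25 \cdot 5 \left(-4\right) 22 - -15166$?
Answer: $26166$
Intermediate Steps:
$- 25 \cdot 5 \left(-4\right) 22 - -15166 = \left(-25\right) \left(-20\right) 22 + 15166 = 500 \cdot 22 + 15166 = 11000 + 15166 = 26166$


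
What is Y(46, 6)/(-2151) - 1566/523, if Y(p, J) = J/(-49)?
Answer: -55017232/18374559 ≈ -2.9942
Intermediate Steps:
Y(p, J) = -J/49 (Y(p, J) = J*(-1/49) = -J/49)
Y(46, 6)/(-2151) - 1566/523 = -1/49*6/(-2151) - 1566/523 = -6/49*(-1/2151) - 1566*1/523 = 2/35133 - 1566/523 = -55017232/18374559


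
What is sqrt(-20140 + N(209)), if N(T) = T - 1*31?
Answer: 3*I*sqrt(2218) ≈ 141.29*I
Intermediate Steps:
N(T) = -31 + T (N(T) = T - 31 = -31 + T)
sqrt(-20140 + N(209)) = sqrt(-20140 + (-31 + 209)) = sqrt(-20140 + 178) = sqrt(-19962) = 3*I*sqrt(2218)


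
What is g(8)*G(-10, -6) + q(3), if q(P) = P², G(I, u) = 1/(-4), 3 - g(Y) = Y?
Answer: 41/4 ≈ 10.250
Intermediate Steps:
g(Y) = 3 - Y
G(I, u) = -¼
g(8)*G(-10, -6) + q(3) = (3 - 1*8)*(-¼) + 3² = (3 - 8)*(-¼) + 9 = -5*(-¼) + 9 = 5/4 + 9 = 41/4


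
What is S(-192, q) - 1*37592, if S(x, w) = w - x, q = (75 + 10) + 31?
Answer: -37284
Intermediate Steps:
q = 116 (q = 85 + 31 = 116)
S(-192, q) - 1*37592 = (116 - 1*(-192)) - 1*37592 = (116 + 192) - 37592 = 308 - 37592 = -37284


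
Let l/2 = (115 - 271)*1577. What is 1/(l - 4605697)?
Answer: -1/5097721 ≈ -1.9617e-7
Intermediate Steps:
l = -492024 (l = 2*((115 - 271)*1577) = 2*(-156*1577) = 2*(-246012) = -492024)
1/(l - 4605697) = 1/(-492024 - 4605697) = 1/(-5097721) = -1/5097721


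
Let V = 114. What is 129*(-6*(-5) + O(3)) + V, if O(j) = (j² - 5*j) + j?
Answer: 3597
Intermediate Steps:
O(j) = j² - 4*j
129*(-6*(-5) + O(3)) + V = 129*(-6*(-5) + 3*(-4 + 3)) + 114 = 129*(30 + 3*(-1)) + 114 = 129*(30 - 3) + 114 = 129*27 + 114 = 3483 + 114 = 3597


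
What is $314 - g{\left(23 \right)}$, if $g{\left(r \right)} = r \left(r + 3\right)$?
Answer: $-284$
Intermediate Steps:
$g{\left(r \right)} = r \left(3 + r\right)$
$314 - g{\left(23 \right)} = 314 - 23 \left(3 + 23\right) = 314 - 23 \cdot 26 = 314 - 598 = -284$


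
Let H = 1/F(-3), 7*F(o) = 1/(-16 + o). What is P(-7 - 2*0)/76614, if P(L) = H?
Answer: -133/76614 ≈ -0.0017360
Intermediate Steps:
F(o) = 1/(7*(-16 + o))
H = -133 (H = 1/(1/(7*(-16 - 3))) = 1/((⅐)/(-19)) = 1/((⅐)*(-1/19)) = 1/(-1/133) = -133)
P(L) = -133
P(-7 - 2*0)/76614 = -133/76614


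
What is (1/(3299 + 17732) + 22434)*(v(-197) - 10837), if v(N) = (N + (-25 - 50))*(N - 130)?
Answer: 36851621101685/21031 ≈ 1.7523e+9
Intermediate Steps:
v(N) = (-130 + N)*(-75 + N) (v(N) = (N - 75)*(-130 + N) = (-75 + N)*(-130 + N) = (-130 + N)*(-75 + N))
(1/(3299 + 17732) + 22434)*(v(-197) - 10837) = (1/(3299 + 17732) + 22434)*((9750 + (-197)**2 - 205*(-197)) - 10837) = (1/21031 + 22434)*((9750 + 38809 + 40385) - 10837) = (1/21031 + 22434)*(88944 - 10837) = (471809455/21031)*78107 = 36851621101685/21031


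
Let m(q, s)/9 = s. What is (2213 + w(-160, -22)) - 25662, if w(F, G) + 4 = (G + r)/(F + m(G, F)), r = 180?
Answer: -18762479/800 ≈ -23453.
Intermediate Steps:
m(q, s) = 9*s
w(F, G) = -4 + (180 + G)/(10*F) (w(F, G) = -4 + (G + 180)/(F + 9*F) = -4 + (180 + G)/((10*F)) = -4 + (180 + G)*(1/(10*F)) = -4 + (180 + G)/(10*F))
(2213 + w(-160, -22)) - 25662 = (2213 + (⅒)*(180 - 22 - 40*(-160))/(-160)) - 25662 = (2213 + (⅒)*(-1/160)*(180 - 22 + 6400)) - 25662 = (2213 + (⅒)*(-1/160)*6558) - 25662 = (2213 - 3279/800) - 25662 = 1767121/800 - 25662 = -18762479/800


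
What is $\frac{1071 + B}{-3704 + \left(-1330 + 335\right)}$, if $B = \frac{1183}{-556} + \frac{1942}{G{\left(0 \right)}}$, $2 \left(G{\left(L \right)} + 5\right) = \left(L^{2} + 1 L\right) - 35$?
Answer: $- \frac{24583681}{117568980} \approx -0.2091$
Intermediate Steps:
$G{\left(L \right)} = - \frac{45}{2} + \frac{L}{2} + \frac{L^{2}}{2}$ ($G{\left(L \right)} = -5 + \frac{\left(L^{2} + 1 L\right) - 35}{2} = -5 + \frac{\left(L^{2} + L\right) - 35}{2} = -5 + \frac{\left(L + L^{2}\right) - 35}{2} = -5 + \frac{-35 + L + L^{2}}{2} = -5 + \left(- \frac{35}{2} + \frac{L}{2} + \frac{L^{2}}{2}\right) = - \frac{45}{2} + \frac{L}{2} + \frac{L^{2}}{2}$)
$B = - \frac{2212739}{25020}$ ($B = \frac{1183}{-556} + \frac{1942}{- \frac{45}{2} + \frac{1}{2} \cdot 0 + \frac{0^{2}}{2}} = 1183 \left(- \frac{1}{556}\right) + \frac{1942}{- \frac{45}{2} + 0 + \frac{1}{2} \cdot 0} = - \frac{1183}{556} + \frac{1942}{- \frac{45}{2} + 0 + 0} = - \frac{1183}{556} + \frac{1942}{- \frac{45}{2}} = - \frac{1183}{556} + 1942 \left(- \frac{2}{45}\right) = - \frac{1183}{556} - \frac{3884}{45} = - \frac{2212739}{25020} \approx -88.439$)
$\frac{1071 + B}{-3704 + \left(-1330 + 335\right)} = \frac{1071 - \frac{2212739}{25020}}{-3704 + \left(-1330 + 335\right)} = \frac{24583681}{25020 \left(-3704 - 995\right)} = \frac{24583681}{25020 \left(-4699\right)} = \frac{24583681}{25020} \left(- \frac{1}{4699}\right) = - \frac{24583681}{117568980}$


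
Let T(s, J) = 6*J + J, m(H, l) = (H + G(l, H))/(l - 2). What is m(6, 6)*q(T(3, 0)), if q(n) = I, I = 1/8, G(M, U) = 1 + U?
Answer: 13/32 ≈ 0.40625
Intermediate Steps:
I = ⅛ ≈ 0.12500
m(H, l) = (1 + 2*H)/(-2 + l) (m(H, l) = (H + (1 + H))/(l - 2) = (1 + 2*H)/(-2 + l))
T(s, J) = 7*J
q(n) = ⅛
m(6, 6)*q(T(3, 0)) = ((1 + 2*6)/(-2 + 6))*(⅛) = ((1 + 12)/4)*(⅛) = ((¼)*13)*(⅛) = (13/4)*(⅛) = 13/32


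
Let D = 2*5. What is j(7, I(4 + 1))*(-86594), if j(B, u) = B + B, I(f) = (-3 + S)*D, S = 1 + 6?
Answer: -1212316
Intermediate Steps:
D = 10
S = 7
I(f) = 40 (I(f) = (-3 + 7)*10 = 4*10 = 40)
j(B, u) = 2*B
j(7, I(4 + 1))*(-86594) = (2*7)*(-86594) = 14*(-86594) = -1212316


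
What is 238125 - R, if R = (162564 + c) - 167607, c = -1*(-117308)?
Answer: 125860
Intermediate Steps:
c = 117308
R = 112265 (R = (162564 + 117308) - 167607 = 279872 - 167607 = 112265)
238125 - R = 238125 - 1*112265 = 238125 - 112265 = 125860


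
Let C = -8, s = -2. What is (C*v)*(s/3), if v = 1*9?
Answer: 48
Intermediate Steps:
v = 9
(C*v)*(s/3) = (-8*9)*(-2/3) = -(-144)/3 = -72*(-2/3) = 48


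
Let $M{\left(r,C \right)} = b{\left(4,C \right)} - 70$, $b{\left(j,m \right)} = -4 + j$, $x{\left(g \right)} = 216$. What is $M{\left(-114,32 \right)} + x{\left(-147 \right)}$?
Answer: $146$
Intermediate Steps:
$M{\left(r,C \right)} = -70$ ($M{\left(r,C \right)} = \left(-4 + 4\right) - 70 = 0 - 70 = -70$)
$M{\left(-114,32 \right)} + x{\left(-147 \right)} = -70 + 216 = 146$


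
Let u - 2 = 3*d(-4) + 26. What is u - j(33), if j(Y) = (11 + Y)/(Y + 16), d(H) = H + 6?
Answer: 1622/49 ≈ 33.102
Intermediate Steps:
d(H) = 6 + H
j(Y) = (11 + Y)/(16 + Y)
u = 34 (u = 2 + (3*(6 - 4) + 26) = 2 + (3*2 + 26) = 2 + (6 + 26) = 2 + 32 = 34)
u - j(33) = 34 - (11 + 33)/(16 + 33) = 34 - 44/49 = 1622/49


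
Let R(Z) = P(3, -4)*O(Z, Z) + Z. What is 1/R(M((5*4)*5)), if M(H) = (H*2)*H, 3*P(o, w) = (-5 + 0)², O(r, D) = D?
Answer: 3/560000 ≈ 5.3571e-6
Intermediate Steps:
P(o, w) = 25/3 (P(o, w) = (-5 + 0)²/3 = (⅓)*(-5)² = (⅓)*25 = 25/3)
M(H) = 2*H² (M(H) = (2*H)*H = 2*H²)
R(Z) = 28*Z/3 (R(Z) = 25*Z/3 + Z = 28*Z/3)
1/R(M((5*4)*5)) = 1/(28*(2*((5*4)*5)²)/3) = 1/(28*(2*(20*5)²)/3) = 1/(28*(2*100²)/3) = 1/(28*(2*10000)/3) = 1/((28/3)*20000) = 1/(560000/3) = 3/560000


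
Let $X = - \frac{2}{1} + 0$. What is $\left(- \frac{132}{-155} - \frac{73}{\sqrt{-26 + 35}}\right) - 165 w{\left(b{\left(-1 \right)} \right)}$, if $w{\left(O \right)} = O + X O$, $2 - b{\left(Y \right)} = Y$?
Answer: $\frac{219256}{465} \approx 471.52$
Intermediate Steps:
$b{\left(Y \right)} = 2 - Y$
$X = -2$ ($X = \left(-2\right) 1 + 0 = -2 + 0 = -2$)
$w{\left(O \right)} = - O$ ($w{\left(O \right)} = O - 2 O = - O$)
$\left(- \frac{132}{-155} - \frac{73}{\sqrt{-26 + 35}}\right) - 165 w{\left(b{\left(-1 \right)} \right)} = \left(- \frac{132}{-155} - \frac{73}{\sqrt{-26 + 35}}\right) - 165 \left(- (2 - -1)\right) = \left(\left(-132\right) \left(- \frac{1}{155}\right) - \frac{73}{\sqrt{9}}\right) - 165 \left(- (2 + 1)\right) = \left(\frac{132}{155} - \frac{73}{3}\right) - 165 \left(\left(-1\right) 3\right) = \left(\frac{132}{155} - \frac{73}{3}\right) - -495 = \left(\frac{132}{155} - \frac{73}{3}\right) + 495 = - \frac{10919}{465} + 495 = \frac{219256}{465}$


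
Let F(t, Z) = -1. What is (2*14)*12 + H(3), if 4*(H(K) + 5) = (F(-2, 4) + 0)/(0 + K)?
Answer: 3971/12 ≈ 330.92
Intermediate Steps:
H(K) = -5 - 1/(4*K) (H(K) = -5 + ((-1 + 0)/(0 + K))/4 = -5 + (-1/K)/4 = -5 - 1/(4*K))
(2*14)*12 + H(3) = (2*14)*12 + (-5 - ¼/3) = 28*12 + (-5 - ¼*⅓) = 336 + (-5 - 1/12) = 336 - 61/12 = 3971/12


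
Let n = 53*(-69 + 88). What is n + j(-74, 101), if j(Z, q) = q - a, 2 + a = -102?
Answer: 1212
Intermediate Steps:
a = -104 (a = -2 - 102 = -104)
j(Z, q) = 104 + q (j(Z, q) = q - 1*(-104) = q + 104 = 104 + q)
n = 1007 (n = 53*19 = 1007)
n + j(-74, 101) = 1007 + (104 + 101) = 1007 + 205 = 1212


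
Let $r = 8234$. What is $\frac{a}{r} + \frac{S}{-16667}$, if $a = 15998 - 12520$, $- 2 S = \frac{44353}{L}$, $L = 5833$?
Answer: $\frac{338308930359}{800498042974} \approx 0.42262$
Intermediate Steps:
$S = - \frac{44353}{11666}$ ($S = - \frac{44353 \cdot \frac{1}{5833}}{2} = \left(- \frac{1}{2}\right) \frac{44353}{5833} = - \frac{44353}{11666} \approx -3.8019$)
$a = 3478$ ($a = 15998 - 12520 = 3478$)
$\frac{a}{r} + \frac{S}{-16667} = \frac{3478}{8234} - \frac{44353}{11666 \left(-16667\right)} = 3478 \cdot \frac{1}{8234} - - \frac{44353}{194437222} = \frac{1739}{4117} + \frac{44353}{194437222} = \frac{338308930359}{800498042974}$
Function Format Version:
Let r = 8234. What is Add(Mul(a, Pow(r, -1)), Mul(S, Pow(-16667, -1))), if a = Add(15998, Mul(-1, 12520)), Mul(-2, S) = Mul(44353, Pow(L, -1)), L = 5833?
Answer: Rational(338308930359, 800498042974) ≈ 0.42262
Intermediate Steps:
S = Rational(-44353, 11666) (S = Mul(Rational(-1, 2), Mul(44353, Pow(5833, -1))) = Mul(Rational(-1, 2), Mul(44353, Rational(1, 5833))) = Mul(Rational(-1, 2), Rational(44353, 5833)) = Rational(-44353, 11666) ≈ -3.8019)
a = 3478 (a = Add(15998, -12520) = 3478)
Add(Mul(a, Pow(r, -1)), Mul(S, Pow(-16667, -1))) = Add(Mul(3478, Pow(8234, -1)), Mul(Rational(-44353, 11666), Pow(-16667, -1))) = Add(Mul(3478, Rational(1, 8234)), Mul(Rational(-44353, 11666), Rational(-1, 16667))) = Add(Rational(1739, 4117), Rational(44353, 194437222)) = Rational(338308930359, 800498042974)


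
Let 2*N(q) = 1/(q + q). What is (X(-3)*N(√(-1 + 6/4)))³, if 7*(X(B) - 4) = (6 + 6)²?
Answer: 159014*√2/343 ≈ 655.63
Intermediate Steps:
X(B) = 172/7 (X(B) = 4 + (6 + 6)²/7 = 4 + (⅐)*12² = 4 + (⅐)*144 = 4 + 144/7 = 172/7)
N(q) = 1/(4*q) (N(q) = 1/(2*(q + q)) = 1/(2*((2*q))) = (1/(2*q))/2 = 1/(4*q))
(X(-3)*N(√(-1 + 6/4)))³ = (172*(1/(4*(√(-1 + 6/4))))/7)³ = (172*(1/(4*(√(-1 + 6*(¼)))))/7)³ = (172*(1/(4*(√(-1 + 3/2))))/7)³ = (172*(1/(4*(√(½))))/7)³ = (172*(1/(4*((√2/2))))/7)³ = (172*(√2/4)/7)³ = (43*√2/7)³ = 159014*√2/343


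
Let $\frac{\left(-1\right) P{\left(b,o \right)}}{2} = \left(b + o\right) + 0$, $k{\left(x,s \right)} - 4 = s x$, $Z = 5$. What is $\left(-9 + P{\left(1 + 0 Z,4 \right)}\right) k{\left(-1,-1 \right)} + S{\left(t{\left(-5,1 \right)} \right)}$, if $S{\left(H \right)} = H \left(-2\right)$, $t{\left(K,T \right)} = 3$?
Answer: $-101$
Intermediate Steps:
$S{\left(H \right)} = - 2 H$
$k{\left(x,s \right)} = 4 + s x$
$P{\left(b,o \right)} = - 2 b - 2 o$ ($P{\left(b,o \right)} = - 2 \left(\left(b + o\right) + 0\right) = - 2 \left(b + o\right) = - 2 b - 2 o$)
$\left(-9 + P{\left(1 + 0 Z,4 \right)}\right) k{\left(-1,-1 \right)} + S{\left(t{\left(-5,1 \right)} \right)} = \left(-9 - \left(8 + 2 \left(1 + 0 \cdot 5\right)\right)\right) \left(4 - -1\right) - 6 = \left(-9 - \left(8 + 2 \left(1 + 0\right)\right)\right) \left(4 + 1\right) - 6 = \left(-9 - 10\right) 5 - 6 = \left(-19\right) 5 - 6 = -95 - 6 = -101$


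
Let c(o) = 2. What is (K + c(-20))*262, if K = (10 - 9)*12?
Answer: 3668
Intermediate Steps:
K = 12 (K = 1*12 = 12)
(K + c(-20))*262 = (12 + 2)*262 = 14*262 = 3668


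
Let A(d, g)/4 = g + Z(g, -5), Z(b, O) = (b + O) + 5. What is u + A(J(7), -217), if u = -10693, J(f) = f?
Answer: -12429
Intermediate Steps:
Z(b, O) = 5 + O + b (Z(b, O) = (O + b) + 5 = 5 + O + b)
A(d, g) = 8*g (A(d, g) = 4*(g + (5 - 5 + g)) = 4*(g + g) = 4*(2*g) = 8*g)
u + A(J(7), -217) = -10693 + 8*(-217) = -10693 - 1736 = -12429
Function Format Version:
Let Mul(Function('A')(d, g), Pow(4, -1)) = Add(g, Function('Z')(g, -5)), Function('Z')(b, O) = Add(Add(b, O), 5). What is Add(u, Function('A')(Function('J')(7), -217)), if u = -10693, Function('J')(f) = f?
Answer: -12429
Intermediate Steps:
Function('Z')(b, O) = Add(5, O, b) (Function('Z')(b, O) = Add(Add(O, b), 5) = Add(5, O, b))
Function('A')(d, g) = Mul(8, g) (Function('A')(d, g) = Mul(4, Add(g, Add(5, -5, g))) = Mul(4, Add(g, g)) = Mul(4, Mul(2, g)) = Mul(8, g))
Add(u, Function('A')(Function('J')(7), -217)) = Add(-10693, Mul(8, -217)) = Add(-10693, -1736) = -12429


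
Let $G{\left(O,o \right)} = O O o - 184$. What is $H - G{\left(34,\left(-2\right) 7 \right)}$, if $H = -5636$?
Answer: $10732$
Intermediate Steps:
$G{\left(O,o \right)} = -184 + o O^{2}$ ($G{\left(O,o \right)} = O^{2} o - 184 = o O^{2} - 184 = -184 + o O^{2}$)
$H - G{\left(34,\left(-2\right) 7 \right)} = -5636 - \left(-184 + \left(-2\right) 7 \cdot 34^{2}\right) = -5636 - \left(-184 - 16184\right) = -5636 - -16368 = -5636 + 16368 = 10732$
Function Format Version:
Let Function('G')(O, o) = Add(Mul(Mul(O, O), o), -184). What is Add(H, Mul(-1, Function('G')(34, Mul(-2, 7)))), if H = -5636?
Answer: 10732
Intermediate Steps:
Function('G')(O, o) = Add(-184, Mul(o, Pow(O, 2))) (Function('G')(O, o) = Add(Mul(Pow(O, 2), o), -184) = Add(Mul(o, Pow(O, 2)), -184) = Add(-184, Mul(o, Pow(O, 2))))
Add(H, Mul(-1, Function('G')(34, Mul(-2, 7)))) = Add(-5636, Mul(-1, Add(-184, Mul(Mul(-2, 7), Pow(34, 2))))) = Add(-5636, Mul(-1, Add(-184, Mul(-14, 1156)))) = Add(-5636, Mul(-1, Add(-184, -16184))) = Add(-5636, Mul(-1, -16368)) = Add(-5636, 16368) = 10732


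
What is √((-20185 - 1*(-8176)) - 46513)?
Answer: I*√58522 ≈ 241.91*I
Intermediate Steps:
√((-20185 - 1*(-8176)) - 46513) = √((-20185 + 8176) - 46513) = √(-12009 - 46513) = √(-58522) = I*√58522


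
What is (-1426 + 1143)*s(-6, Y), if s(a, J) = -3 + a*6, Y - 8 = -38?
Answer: 11037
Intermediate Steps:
Y = -30 (Y = 8 - 38 = -30)
s(a, J) = -3 + 6*a
(-1426 + 1143)*s(-6, Y) = (-1426 + 1143)*(-3 + 6*(-6)) = -283*(-3 - 36) = -283*(-39) = 11037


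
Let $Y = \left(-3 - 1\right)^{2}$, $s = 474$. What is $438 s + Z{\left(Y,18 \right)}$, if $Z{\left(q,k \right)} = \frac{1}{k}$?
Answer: $\frac{3737017}{18} \approx 2.0761 \cdot 10^{5}$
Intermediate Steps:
$Y = 16$ ($Y = \left(-4\right)^{2} = 16$)
$438 s + Z{\left(Y,18 \right)} = 438 \cdot 474 + \frac{1}{18} = 207612 + \frac{1}{18} = \frac{3737017}{18}$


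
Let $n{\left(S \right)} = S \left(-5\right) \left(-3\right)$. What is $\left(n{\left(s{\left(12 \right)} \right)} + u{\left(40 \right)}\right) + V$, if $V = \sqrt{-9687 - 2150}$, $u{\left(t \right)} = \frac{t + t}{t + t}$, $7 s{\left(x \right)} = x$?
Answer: $\frac{187}{7} + i \sqrt{11837} \approx 26.714 + 108.8 i$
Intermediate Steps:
$s{\left(x \right)} = \frac{x}{7}$
$n{\left(S \right)} = 15 S$ ($n{\left(S \right)} = - 5 S \left(-3\right) = 15 S$)
$u{\left(t \right)} = 1$ ($u{\left(t \right)} = \frac{2 t}{2 t} = 2 t \frac{1}{2 t} = 1$)
$V = i \sqrt{11837}$ ($V = \sqrt{-11837} = i \sqrt{11837} \approx 108.8 i$)
$\left(n{\left(s{\left(12 \right)} \right)} + u{\left(40 \right)}\right) + V = \left(15 \cdot \frac{1}{7} \cdot 12 + 1\right) + i \sqrt{11837} = \left(15 \cdot \frac{12}{7} + 1\right) + i \sqrt{11837} = \left(\frac{180}{7} + 1\right) + i \sqrt{11837} = \frac{187}{7} + i \sqrt{11837}$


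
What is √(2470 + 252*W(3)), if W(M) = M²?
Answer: √4738 ≈ 68.833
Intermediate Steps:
√(2470 + 252*W(3)) = √(2470 + 252*3²) = √(2470 + 252*9) = √(2470 + 2268) = √4738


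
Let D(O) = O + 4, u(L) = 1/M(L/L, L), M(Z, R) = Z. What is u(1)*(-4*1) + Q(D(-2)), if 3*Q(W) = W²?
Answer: -8/3 ≈ -2.6667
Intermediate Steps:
u(L) = 1 (u(L) = 1/(L/L) = 1/1 = 1)
D(O) = 4 + O
Q(W) = W²/3
u(1)*(-4*1) + Q(D(-2)) = 1*(-4*1) + (4 - 2)²/3 = 1*(-4) + (⅓)*2² = -4 + (⅓)*4 = -4 + 4/3 = -8/3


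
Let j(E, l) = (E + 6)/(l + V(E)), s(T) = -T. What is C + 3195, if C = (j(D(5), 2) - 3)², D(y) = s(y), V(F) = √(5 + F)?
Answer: 12805/4 ≈ 3201.3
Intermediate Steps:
D(y) = -y
j(E, l) = (6 + E)/(l + √(5 + E)) (j(E, l) = (E + 6)/(l + √(5 + E)) = (6 + E)/(l + √(5 + E)))
C = 25/4 (C = ((6 - 1*5)/(2 + √(5 - 1*5)) - 3)² = ((6 - 5)/(2 + √(5 - 5)) - 3)² = (1/(2 + √0) - 3)² = (1/(2 + 0) - 3)² = (1/2 - 3)² = ((½)*1 - 3)² = (½ - 3)² = (-5/2)² = 25/4 ≈ 6.2500)
C + 3195 = 25/4 + 3195 = 12805/4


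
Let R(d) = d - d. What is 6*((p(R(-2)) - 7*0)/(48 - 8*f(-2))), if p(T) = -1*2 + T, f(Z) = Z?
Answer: -3/16 ≈ -0.18750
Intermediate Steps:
R(d) = 0
p(T) = -2 + T
6*((p(R(-2)) - 7*0)/(48 - 8*f(-2))) = 6*(((-2 + 0) - 7*0)/(48 - 8*(-2))) = 6*((-2 + 0)/(48 + 16)) = 6*(-2/64) = 6*(-2*1/64) = 6*(-1/32) = -3/16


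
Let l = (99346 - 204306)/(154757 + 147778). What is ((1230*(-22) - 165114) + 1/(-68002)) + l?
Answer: -790719994126927/4114597014 ≈ -1.9217e+5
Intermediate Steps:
l = -20992/60507 (l = -104960/302535 = -104960*1/302535 = -20992/60507 ≈ -0.34694)
((1230*(-22) - 165114) + 1/(-68002)) + l = ((1230*(-22) - 165114) + 1/(-68002)) - 20992/60507 = ((-27060 - 165114) - 1/68002) - 20992/60507 = (-192174 - 1/68002) - 20992/60507 = -13068216349/68002 - 20992/60507 = -790719994126927/4114597014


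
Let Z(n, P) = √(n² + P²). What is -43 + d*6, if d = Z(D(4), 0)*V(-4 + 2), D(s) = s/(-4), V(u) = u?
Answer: -55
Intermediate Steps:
D(s) = -s/4 (D(s) = s*(-¼) = -s/4)
Z(n, P) = √(P² + n²)
d = -2 (d = √(0² + (-¼*4)²)*(-4 + 2) = √(0 + (-1)²)*(-2) = √(0 + 1)*(-2) = √1*(-2) = 1*(-2) = -2)
-43 + d*6 = -43 - 2*6 = -43 - 12 = -55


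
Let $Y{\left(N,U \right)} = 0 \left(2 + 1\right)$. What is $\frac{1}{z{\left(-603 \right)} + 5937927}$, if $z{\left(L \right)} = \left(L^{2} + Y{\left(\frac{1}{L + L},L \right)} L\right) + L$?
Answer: $\frac{1}{6300933} \approx 1.5871 \cdot 10^{-7}$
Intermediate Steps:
$Y{\left(N,U \right)} = 0$ ($Y{\left(N,U \right)} = 0 \cdot 3 = 0$)
$z{\left(L \right)} = L + L^{2}$ ($z{\left(L \right)} = \left(L^{2} + 0 L\right) + L = \left(L^{2} + 0\right) + L = L^{2} + L = L + L^{2}$)
$\frac{1}{z{\left(-603 \right)} + 5937927} = \frac{1}{- 603 \left(1 - 603\right) + 5937927} = \frac{1}{\left(-603\right) \left(-602\right) + 5937927} = \frac{1}{363006 + 5937927} = \frac{1}{6300933}$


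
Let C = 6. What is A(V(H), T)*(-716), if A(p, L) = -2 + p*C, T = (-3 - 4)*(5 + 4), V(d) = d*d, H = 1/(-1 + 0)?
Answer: -2864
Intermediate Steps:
H = -1 (H = 1/(-1) = -1)
V(d) = d²
T = -63 (T = -7*9 = -63)
A(p, L) = -2 + 6*p (A(p, L) = -2 + p*6 = -2 + 6*p)
A(V(H), T)*(-716) = (-2 + 6*(-1)²)*(-716) = (-2 + 6*1)*(-716) = (-2 + 6)*(-716) = 4*(-716) = -2864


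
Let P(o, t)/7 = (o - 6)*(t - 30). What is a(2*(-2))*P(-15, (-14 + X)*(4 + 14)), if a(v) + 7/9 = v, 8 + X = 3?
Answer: -261268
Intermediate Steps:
X = -5 (X = -8 + 3 = -5)
a(v) = -7/9 + v
P(o, t) = 7*(-30 + t)*(-6 + o) (P(o, t) = 7*((o - 6)*(t - 30)) = 7*((-6 + o)*(-30 + t)) = 7*((-30 + t)*(-6 + o)) = 7*(-30 + t)*(-6 + o))
a(2*(-2))*P(-15, (-14 + X)*(4 + 14)) = (-7/9 + 2*(-2))*(1260 - 210*(-15) - 42*(-14 - 5)*(4 + 14) + 7*(-15)*((-14 - 5)*(4 + 14))) = (-7/9 - 4)*(1260 + 3150 - (-798)*18 + 7*(-15)*(-19*18)) = -43*(1260 + 3150 - 42*(-342) + 7*(-15)*(-342))/9 = -43*(1260 + 3150 + 14364 + 35910)/9 = -43/9*54684 = -261268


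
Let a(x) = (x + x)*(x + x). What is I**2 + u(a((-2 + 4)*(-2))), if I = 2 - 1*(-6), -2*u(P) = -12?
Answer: 70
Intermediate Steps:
a(x) = 4*x**2 (a(x) = (2*x)*(2*x) = 4*x**2)
u(P) = 6 (u(P) = -1/2*(-12) = 6)
I = 8 (I = 2 + 6 = 8)
I**2 + u(a((-2 + 4)*(-2))) = 8**2 + 6 = 64 + 6 = 70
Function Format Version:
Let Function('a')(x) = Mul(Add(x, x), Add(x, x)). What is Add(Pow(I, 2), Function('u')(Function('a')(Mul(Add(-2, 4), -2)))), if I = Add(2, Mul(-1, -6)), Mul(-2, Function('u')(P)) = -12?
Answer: 70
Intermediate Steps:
Function('a')(x) = Mul(4, Pow(x, 2)) (Function('a')(x) = Mul(Mul(2, x), Mul(2, x)) = Mul(4, Pow(x, 2)))
Function('u')(P) = 6 (Function('u')(P) = Mul(Rational(-1, 2), -12) = 6)
I = 8 (I = Add(2, 6) = 8)
Add(Pow(I, 2), Function('u')(Function('a')(Mul(Add(-2, 4), -2)))) = Add(Pow(8, 2), 6) = Add(64, 6) = 70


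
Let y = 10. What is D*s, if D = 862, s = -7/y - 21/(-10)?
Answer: 6034/5 ≈ 1206.8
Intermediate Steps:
s = 7/5 (s = -7/10 - 21/(-10) = -7*⅒ - 21*(-⅒) = -7/10 + 21/10 = 7/5 ≈ 1.4000)
D*s = 862*(7/5) = 6034/5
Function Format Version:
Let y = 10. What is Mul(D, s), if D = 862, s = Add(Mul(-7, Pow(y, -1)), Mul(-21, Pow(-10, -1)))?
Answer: Rational(6034, 5) ≈ 1206.8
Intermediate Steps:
s = Rational(7, 5) (s = Add(Mul(-7, Pow(10, -1)), Mul(-21, Pow(-10, -1))) = Add(Mul(-7, Rational(1, 10)), Mul(-21, Rational(-1, 10))) = Add(Rational(-7, 10), Rational(21, 10)) = Rational(7, 5) ≈ 1.4000)
Mul(D, s) = Mul(862, Rational(7, 5)) = Rational(6034, 5)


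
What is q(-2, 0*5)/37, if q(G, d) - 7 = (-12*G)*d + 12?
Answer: 19/37 ≈ 0.51351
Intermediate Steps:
q(G, d) = 19 - 12*G*d (q(G, d) = 7 + ((-12*G)*d + 12) = 7 + (-12*G*d + 12) = 7 + (12 - 12*G*d) = 19 - 12*G*d)
q(-2, 0*5)/37 = (19 - 12*(-2)*0*5)/37 = (19 - 12*(-2)*0)*(1/37) = (19 + 0)*(1/37) = 19*(1/37) = 19/37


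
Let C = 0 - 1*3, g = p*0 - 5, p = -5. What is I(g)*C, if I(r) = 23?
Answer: -69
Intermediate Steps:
g = -5 (g = -5*0 - 5 = 0 - 5 = -5)
C = -3 (C = 0 - 3 = -3)
I(g)*C = 23*(-3) = -69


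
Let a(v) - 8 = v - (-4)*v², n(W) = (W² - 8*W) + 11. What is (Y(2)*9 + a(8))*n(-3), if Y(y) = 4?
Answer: 13552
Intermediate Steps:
n(W) = 11 + W² - 8*W
a(v) = 8 + v + 4*v² (a(v) = 8 + (v - (-4)*v²) = 8 + (v + 4*v²) = 8 + v + 4*v²)
(Y(2)*9 + a(8))*n(-3) = (4*9 + (8 + 8 + 4*8²))*(11 + (-3)² - 8*(-3)) = (36 + (8 + 8 + 4*64))*(11 + 9 + 24) = (36 + (8 + 8 + 256))*44 = (36 + 272)*44 = 308*44 = 13552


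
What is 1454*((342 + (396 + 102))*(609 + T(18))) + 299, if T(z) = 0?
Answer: 743808539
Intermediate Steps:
1454*((342 + (396 + 102))*(609 + T(18))) + 299 = 1454*((342 + (396 + 102))*(609 + 0)) + 299 = 1454*((342 + 498)*609) + 299 = 1454*(840*609) + 299 = 1454*511560 + 299 = 743808240 + 299 = 743808539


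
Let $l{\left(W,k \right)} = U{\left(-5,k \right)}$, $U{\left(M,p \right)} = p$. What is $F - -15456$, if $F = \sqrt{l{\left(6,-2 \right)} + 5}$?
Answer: $15456 + \sqrt{3} \approx 15458.0$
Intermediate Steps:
$l{\left(W,k \right)} = k$
$F = \sqrt{3}$ ($F = \sqrt{-2 + 5} = \sqrt{3} \approx 1.732$)
$F - -15456 = \sqrt{3} - -15456 = \sqrt{3} + 15456 = 15456 + \sqrt{3}$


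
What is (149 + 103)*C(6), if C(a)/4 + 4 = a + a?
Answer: 8064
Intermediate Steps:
C(a) = -16 + 8*a (C(a) = -16 + 4*(a + a) = -16 + 4*(2*a) = -16 + 8*a)
(149 + 103)*C(6) = (149 + 103)*(-16 + 8*6) = 252*(-16 + 48) = 252*32 = 8064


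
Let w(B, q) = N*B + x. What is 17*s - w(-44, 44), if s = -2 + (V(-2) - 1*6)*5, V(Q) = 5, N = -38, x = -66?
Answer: -1725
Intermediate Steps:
w(B, q) = -66 - 38*B (w(B, q) = -38*B - 66 = -66 - 38*B)
s = -7 (s = -2 + (5 - 1*6)*5 = -2 + (5 - 6)*5 = -2 - 1*5 = -2 - 5 = -7)
17*s - w(-44, 44) = 17*(-7) - (-66 - 38*(-44)) = -119 - (-66 + 1672) = -119 - 1*1606 = -119 - 1606 = -1725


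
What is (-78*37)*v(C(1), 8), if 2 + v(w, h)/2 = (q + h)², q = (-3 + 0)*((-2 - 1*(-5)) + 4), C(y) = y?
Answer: -963924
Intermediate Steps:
q = -21 (q = -3*((-2 + 5) + 4) = -3*(3 + 4) = -3*7 = -21)
v(w, h) = -4 + 2*(-21 + h)²
(-78*37)*v(C(1), 8) = (-78*37)*(-4 + 2*(-21 + 8)²) = -2886*(-4 + 2*(-13)²) = -2886*(-4 + 2*169) = -2886*(-4 + 338) = -2886*334 = -963924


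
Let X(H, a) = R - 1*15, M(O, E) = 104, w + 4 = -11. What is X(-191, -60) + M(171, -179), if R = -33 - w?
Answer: 71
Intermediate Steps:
w = -15 (w = -4 - 11 = -15)
R = -18 (R = -33 - 1*(-15) = -33 + 15 = -18)
X(H, a) = -33 (X(H, a) = -18 - 1*15 = -18 - 15 = -33)
X(-191, -60) + M(171, -179) = -33 + 104 = 71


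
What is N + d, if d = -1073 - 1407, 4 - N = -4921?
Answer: 2445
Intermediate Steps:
N = 4925 (N = 4 - 1*(-4921) = 4 + 4921 = 4925)
d = -2480
N + d = 4925 - 2480 = 2445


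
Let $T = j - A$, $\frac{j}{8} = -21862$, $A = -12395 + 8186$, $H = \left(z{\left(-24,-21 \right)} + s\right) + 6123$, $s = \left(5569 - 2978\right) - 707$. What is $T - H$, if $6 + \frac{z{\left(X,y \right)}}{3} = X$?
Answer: $-178604$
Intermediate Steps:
$z{\left(X,y \right)} = -18 + 3 X$
$s = 1884$ ($s = 2591 - 707 = 1884$)
$H = 7917$ ($H = \left(\left(-18 + 3 \left(-24\right)\right) + 1884\right) + 6123 = \left(\left(-18 - 72\right) + 1884\right) + 6123 = \left(-90 + 1884\right) + 6123 = 1794 + 6123 = 7917$)
$A = -4209$
$j = -174896$ ($j = 8 \left(-21862\right) = -174896$)
$T = -170687$ ($T = -174896 - -4209 = -174896 + 4209 = -170687$)
$T - H = -170687 - 7917 = -178604$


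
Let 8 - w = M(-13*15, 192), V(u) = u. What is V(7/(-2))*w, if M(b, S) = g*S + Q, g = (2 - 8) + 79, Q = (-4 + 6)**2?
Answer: 49042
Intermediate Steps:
Q = 4 (Q = 2**2 = 4)
g = 73 (g = -6 + 79 = 73)
M(b, S) = 4 + 73*S (M(b, S) = 73*S + 4 = 4 + 73*S)
w = -14012 (w = 8 - (4 + 73*192) = 8 - (4 + 14016) = 8 - 1*14020 = 8 - 14020 = -14012)
V(7/(-2))*w = (7/(-2))*(-14012) = (7*(-1/2))*(-14012) = -7/2*(-14012) = 49042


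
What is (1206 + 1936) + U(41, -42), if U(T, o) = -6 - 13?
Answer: 3123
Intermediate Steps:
U(T, o) = -19
(1206 + 1936) + U(41, -42) = (1206 + 1936) - 19 = 3142 - 19 = 3123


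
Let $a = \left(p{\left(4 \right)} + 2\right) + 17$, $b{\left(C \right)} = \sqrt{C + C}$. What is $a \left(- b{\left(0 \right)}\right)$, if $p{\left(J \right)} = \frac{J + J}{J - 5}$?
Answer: $0$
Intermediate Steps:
$b{\left(C \right)} = \sqrt{2} \sqrt{C}$ ($b{\left(C \right)} = \sqrt{2 C} = \sqrt{2} \sqrt{C}$)
$p{\left(J \right)} = \frac{2 J}{-5 + J}$
$a = 11$ ($a = \left(2 \cdot 4 \frac{1}{-5 + 4} + 2\right) + 17 = \left(2 \cdot 4 \frac{1}{-1} + 2\right) + 17 = \left(2 \cdot 4 \left(-1\right) + 2\right) + 17 = \left(-8 + 2\right) + 17 = -6 + 17 = 11$)
$a \left(- b{\left(0 \right)}\right) = 11 \left(- \sqrt{2} \sqrt{0}\right) = 11 \left(- \sqrt{2} \cdot 0\right) = 11 \left(\left(-1\right) 0\right) = 11 \cdot 0 = 0$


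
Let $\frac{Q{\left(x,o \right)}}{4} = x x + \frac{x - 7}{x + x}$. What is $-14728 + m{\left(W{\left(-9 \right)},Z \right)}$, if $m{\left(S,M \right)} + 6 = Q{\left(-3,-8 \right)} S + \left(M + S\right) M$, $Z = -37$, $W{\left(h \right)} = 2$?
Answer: $- \frac{40061}{3} \approx -13354.0$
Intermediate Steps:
$Q{\left(x,o \right)} = 4 x^{2} + \frac{2 \left(-7 + x\right)}{x}$ ($Q{\left(x,o \right)} = 4 \left(x x + \frac{x - 7}{x + x}\right) = 4 \left(x^{2} + \frac{-7 + x}{2 x}\right) = 4 x^{2} + \frac{2 \left(-7 + x\right)}{x}$)
$m{\left(S,M \right)} = -6 + \frac{128 S}{3} + M \left(M + S\right)$ ($m{\left(S,M \right)} = -6 + \left(\left(2 - \frac{14}{-3} + 4 \left(-3\right)^{2}\right) S + \left(M + S\right) M\right) = -6 + \left(\left(2 - - \frac{14}{3} + 4 \cdot 9\right) S + M \left(M + S\right)\right) = -6 + \left(\left(2 + \frac{14}{3} + 36\right) S + M \left(M + S\right)\right) = -6 + \left(\frac{128 S}{3} + M \left(M + S\right)\right) = -6 + \frac{128 S}{3} + M \left(M + S\right)$)
$-14728 + m{\left(W{\left(-9 \right)},Z \right)} = -14728 + \left(-6 + \left(-37\right)^{2} + \frac{128}{3} \cdot 2 - 74\right) = -14728 + \left(-6 + 1369 + \frac{256}{3} - 74\right) = -14728 + \frac{4123}{3} = - \frac{40061}{3}$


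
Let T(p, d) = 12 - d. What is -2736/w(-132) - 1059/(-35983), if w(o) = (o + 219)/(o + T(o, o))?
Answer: -393767241/1043507 ≈ -377.35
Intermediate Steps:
w(o) = 73/4 + o/12 (w(o) = (o + 219)/(o + (12 - o)) = (219 + o)/12 = (219 + o)*(1/12) = 73/4 + o/12)
-2736/w(-132) - 1059/(-35983) = -2736/(73/4 + (1/12)*(-132)) - 1059/(-35983) = -2736/(73/4 - 11) - 1059*(-1/35983) = -2736/29/4 + 1059/35983 = -2736*4/29 + 1059/35983 = -10944/29 + 1059/35983 = -393767241/1043507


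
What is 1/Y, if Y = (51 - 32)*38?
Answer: 1/722 ≈ 0.0013850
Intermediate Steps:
Y = 722 (Y = 19*38 = 722)
1/Y = 1/722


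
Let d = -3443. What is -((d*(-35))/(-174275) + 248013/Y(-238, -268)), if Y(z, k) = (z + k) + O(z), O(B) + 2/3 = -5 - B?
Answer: 25953266266/28615955 ≈ 906.95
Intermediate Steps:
O(B) = -17/3 - B (O(B) = -2/3 + (-5 - B) = -17/3 - B)
Y(z, k) = -17/3 + k (Y(z, k) = (z + k) + (-17/3 - z) = (k + z) + (-17/3 - z) = -17/3 + k)
-((d*(-35))/(-174275) + 248013/Y(-238, -268)) = -(-3443*(-35)/(-174275) + 248013/(-17/3 - 268)) = -(120505*(-1/174275) + 248013/(-821/3)) = -(-24101/34855 + 248013*(-3/821)) = -(-24101/34855 - 744039/821) = -1*(-25953266266/28615955) = 25953266266/28615955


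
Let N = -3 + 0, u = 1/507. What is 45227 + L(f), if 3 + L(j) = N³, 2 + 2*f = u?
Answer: 45197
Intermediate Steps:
u = 1/507 ≈ 0.0019724
f = -1013/1014 (f = -1 + (½)*(1/507) = -1 + 1/1014 = -1013/1014 ≈ -0.99901)
N = -3
L(j) = -30 (L(j) = -3 + (-3)³ = -3 - 27 = -30)
45227 + L(f) = 45227 - 30 = 45197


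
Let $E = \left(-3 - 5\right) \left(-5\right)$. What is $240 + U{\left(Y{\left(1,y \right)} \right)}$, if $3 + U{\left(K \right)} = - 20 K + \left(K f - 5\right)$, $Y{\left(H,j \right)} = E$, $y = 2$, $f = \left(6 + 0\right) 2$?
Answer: $-88$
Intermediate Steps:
$E = 40$ ($E = \left(-8\right) \left(-5\right) = 40$)
$f = 12$ ($f = 6 \cdot 2 = 12$)
$Y{\left(H,j \right)} = 40$
$U{\left(K \right)} = -8 - 8 K$ ($U{\left(K \right)} = -3 - \left(5 + 20 K - K 12\right) = -3 - \left(5 + 8 K\right) = -8 - 8 K$)
$240 + U{\left(Y{\left(1,y \right)} \right)} = 240 - 328 = -88$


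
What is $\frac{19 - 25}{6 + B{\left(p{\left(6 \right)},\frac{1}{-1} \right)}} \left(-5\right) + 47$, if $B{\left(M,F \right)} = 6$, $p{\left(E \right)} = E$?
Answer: $\frac{99}{2} \approx 49.5$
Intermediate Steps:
$\frac{19 - 25}{6 + B{\left(p{\left(6 \right)},\frac{1}{-1} \right)}} \left(-5\right) + 47 = \frac{19 - 25}{6 + 6} \left(-5\right) + 47 = - \frac{6}{12} \left(-5\right) + 47 = \left(-6\right) \frac{1}{12} \left(-5\right) + 47 = \left(- \frac{1}{2}\right) \left(-5\right) + 47 = \frac{5}{2} + 47 = \frac{99}{2}$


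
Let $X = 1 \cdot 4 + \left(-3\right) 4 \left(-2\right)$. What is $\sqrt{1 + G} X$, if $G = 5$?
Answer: $28 \sqrt{6} \approx 68.586$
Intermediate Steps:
$X = 28$ ($X = 4 - -24 = 4 + 24 = 28$)
$\sqrt{1 + G} X = \sqrt{1 + 5} \cdot 28 = \sqrt{6} \cdot 28 = 28 \sqrt{6}$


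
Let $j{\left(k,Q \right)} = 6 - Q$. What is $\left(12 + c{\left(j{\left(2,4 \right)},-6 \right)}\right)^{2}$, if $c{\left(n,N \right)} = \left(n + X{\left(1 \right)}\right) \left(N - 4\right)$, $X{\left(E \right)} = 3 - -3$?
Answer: $4624$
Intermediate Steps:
$X{\left(E \right)} = 6$ ($X{\left(E \right)} = 3 + 3 = 6$)
$c{\left(n,N \right)} = \left(-4 + N\right) \left(6 + n\right)$ ($c{\left(n,N \right)} = \left(n + 6\right) \left(N - 4\right) = \left(6 + n\right) \left(-4 + N\right) = \left(-4 + N\right) \left(6 + n\right)$)
$\left(12 + c{\left(j{\left(2,4 \right)},-6 \right)}\right)^{2} = \left(12 - \left(60 + 10 \left(6 - 4\right)\right)\right)^{2} = \left(12 - 80\right)^{2} = \left(-68\right)^{2} = 4624$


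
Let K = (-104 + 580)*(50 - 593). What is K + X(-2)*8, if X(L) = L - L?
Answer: -258468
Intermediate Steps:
K = -258468 (K = 476*(-543) = -258468)
X(L) = 0
K + X(-2)*8 = -258468 + 0*8 = -258468 + 0 = -258468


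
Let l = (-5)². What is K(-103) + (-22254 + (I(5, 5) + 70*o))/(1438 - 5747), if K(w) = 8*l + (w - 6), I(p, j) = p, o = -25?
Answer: 416118/4309 ≈ 96.569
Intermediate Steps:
l = 25
K(w) = 194 + w (K(w) = 8*25 + (w - 6) = 200 + (-6 + w) = 194 + w)
K(-103) + (-22254 + (I(5, 5) + 70*o))/(1438 - 5747) = (194 - 103) + (-22254 + (5 + 70*(-25)))/(1438 - 5747) = 91 + (-22254 + (5 - 1750))/(-4309) = 91 + (-22254 - 1745)*(-1/4309) = 91 - 23999*(-1/4309) = 91 + 23999/4309 = 416118/4309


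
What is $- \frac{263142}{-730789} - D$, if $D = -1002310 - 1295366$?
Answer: $\frac{1679116609506}{730789} \approx 2.2977 \cdot 10^{6}$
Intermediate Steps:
$D = -2297676$
$- \frac{263142}{-730789} - D = - \frac{263142}{-730789} - -2297676 = \left(-263142\right) \left(- \frac{1}{730789}\right) + 2297676 = \frac{263142}{730789} + 2297676 = \frac{1679116609506}{730789}$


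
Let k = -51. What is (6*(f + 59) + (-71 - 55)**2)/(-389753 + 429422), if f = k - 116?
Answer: 5076/13223 ≈ 0.38388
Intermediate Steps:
f = -167 (f = -51 - 116 = -167)
(6*(f + 59) + (-71 - 55)**2)/(-389753 + 429422) = (6*(-167 + 59) + (-71 - 55)**2)/(-389753 + 429422) = (6*(-108) + (-126)**2)/39669 = (-648 + 15876)*(1/39669) = 15228*(1/39669) = 5076/13223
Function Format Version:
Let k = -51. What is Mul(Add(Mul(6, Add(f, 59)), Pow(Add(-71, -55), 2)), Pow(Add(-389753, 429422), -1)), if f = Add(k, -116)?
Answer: Rational(5076, 13223) ≈ 0.38388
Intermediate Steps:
f = -167 (f = Add(-51, -116) = -167)
Mul(Add(Mul(6, Add(f, 59)), Pow(Add(-71, -55), 2)), Pow(Add(-389753, 429422), -1)) = Mul(Add(Mul(6, Add(-167, 59)), Pow(Add(-71, -55), 2)), Pow(Add(-389753, 429422), -1)) = Mul(Add(Mul(6, -108), Pow(-126, 2)), Pow(39669, -1)) = Mul(Add(-648, 15876), Rational(1, 39669)) = Mul(15228, Rational(1, 39669)) = Rational(5076, 13223)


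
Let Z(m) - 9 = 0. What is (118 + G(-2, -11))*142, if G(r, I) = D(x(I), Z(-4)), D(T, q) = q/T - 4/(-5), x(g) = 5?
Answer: 85626/5 ≈ 17125.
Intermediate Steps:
Z(m) = 9 (Z(m) = 9 + 0 = 9)
D(T, q) = ⅘ + q/T (D(T, q) = q/T - 4*(-⅕) = q/T + ⅘ = ⅘ + q/T)
G(r, I) = 13/5 (G(r, I) = ⅘ + 9/5 = 13/5)
(118 + G(-2, -11))*142 = (118 + 13/5)*142 = (603/5)*142 = 85626/5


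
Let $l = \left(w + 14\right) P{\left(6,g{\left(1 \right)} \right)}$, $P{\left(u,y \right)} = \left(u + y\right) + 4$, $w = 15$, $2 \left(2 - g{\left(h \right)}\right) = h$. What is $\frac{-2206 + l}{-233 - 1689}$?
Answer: $\frac{3745}{3844} \approx 0.97425$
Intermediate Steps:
$g{\left(h \right)} = 2 - \frac{h}{2}$
$P{\left(u,y \right)} = 4 + u + y$
$l = \frac{667}{2}$ ($l = \left(15 + 14\right) \left(4 + 6 + \left(2 - \frac{1}{2}\right)\right) = 29 \left(4 + 6 + \left(2 - \frac{1}{2}\right)\right) = 29 \left(4 + 6 + \frac{3}{2}\right) = 29 \cdot \frac{23}{2} = \frac{667}{2} \approx 333.5$)
$\frac{-2206 + l}{-233 - 1689} = \frac{-2206 + \frac{667}{2}}{-233 - 1689} = - \frac{3745}{2 \left(-1922\right)} = \left(- \frac{3745}{2}\right) \left(- \frac{1}{1922}\right) = \frac{3745}{3844}$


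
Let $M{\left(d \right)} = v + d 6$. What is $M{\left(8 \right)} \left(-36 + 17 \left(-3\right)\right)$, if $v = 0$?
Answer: $-4176$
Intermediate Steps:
$M{\left(d \right)} = 6 d$ ($M{\left(d \right)} = 0 + d 6 = 0 + 6 d = 6 d$)
$M{\left(8 \right)} \left(-36 + 17 \left(-3\right)\right) = 6 \cdot 8 \left(-36 + 17 \left(-3\right)\right) = 48 \left(-36 - 51\right) = 48 \left(-87\right) = -4176$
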